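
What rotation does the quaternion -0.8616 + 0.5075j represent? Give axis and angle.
axis = (0, 1, 0), θ = 299°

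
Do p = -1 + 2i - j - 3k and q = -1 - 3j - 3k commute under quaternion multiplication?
No: pq = -11 - 8i + 10j ≠ -11 + 4i - 2j + 12k = qp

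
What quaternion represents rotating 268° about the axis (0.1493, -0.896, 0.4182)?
-0.6947 + 0.1074i - 0.6445j + 0.3008k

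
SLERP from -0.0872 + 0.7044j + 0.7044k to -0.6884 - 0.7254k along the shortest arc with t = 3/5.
0.4322 + 0.337j + 0.8364k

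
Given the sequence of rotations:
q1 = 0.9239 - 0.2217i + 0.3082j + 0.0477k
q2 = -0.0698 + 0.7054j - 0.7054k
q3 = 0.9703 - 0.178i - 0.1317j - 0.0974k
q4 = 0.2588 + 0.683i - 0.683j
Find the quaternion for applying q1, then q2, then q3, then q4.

q2 · q1 = -0.2482 + 0.2665i + 0.7866j - 0.4987k
q3 · q2 · q1 = -0.1384 + 0.4451i + 0.6812j - 0.5646k
q4 · q3 · q2 · q1 = 0.1254 + 0.4063i + 0.6564j + 0.6231k
0.1254 + 0.4063i + 0.6564j + 0.6231k


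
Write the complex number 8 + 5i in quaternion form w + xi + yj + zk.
8 + 5i + 0j + 0k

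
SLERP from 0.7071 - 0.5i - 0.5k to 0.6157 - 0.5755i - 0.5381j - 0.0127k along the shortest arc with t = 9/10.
0.6423 - 0.5827i - 0.4934j - 0.0667k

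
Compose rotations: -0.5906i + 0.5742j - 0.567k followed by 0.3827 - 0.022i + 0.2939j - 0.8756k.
-0.6782 + 0.1101i + 0.7244j - 0.056k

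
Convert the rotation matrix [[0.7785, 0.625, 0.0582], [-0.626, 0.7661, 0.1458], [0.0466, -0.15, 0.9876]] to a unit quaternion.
0.9397 - 0.0787i + 0.0031j - 0.3328k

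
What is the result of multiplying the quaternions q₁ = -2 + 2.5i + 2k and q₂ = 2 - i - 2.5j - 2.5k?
3.5 + 12i + 9.25j + 2.75k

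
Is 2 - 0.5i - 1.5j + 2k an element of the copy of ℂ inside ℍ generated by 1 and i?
No. The quaternion 2 - 0.5i - 1.5j + 2k has j-coefficient y = -1.5 and k-coefficient z = 2, not both zero, so it does not lie in the complex subalgebra spanned by 1 and i.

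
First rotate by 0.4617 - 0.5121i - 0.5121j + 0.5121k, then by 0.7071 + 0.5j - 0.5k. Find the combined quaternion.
0.8386 - 0.3621i + 0.1248j + 0.3873k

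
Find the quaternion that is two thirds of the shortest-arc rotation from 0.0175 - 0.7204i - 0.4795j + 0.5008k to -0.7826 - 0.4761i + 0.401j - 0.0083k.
-0.638 - 0.7282i + 0.108j + 0.2261k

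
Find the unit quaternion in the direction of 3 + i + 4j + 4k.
0.4629 + 0.1543i + 0.6172j + 0.6172k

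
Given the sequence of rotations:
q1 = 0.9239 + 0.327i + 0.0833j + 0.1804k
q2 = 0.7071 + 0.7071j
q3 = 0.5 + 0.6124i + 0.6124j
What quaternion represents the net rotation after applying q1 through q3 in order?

q2 · q1 = 0.5944 + 0.3588i + 0.7122j - 0.1037k
q3 · q2 · q1 = -0.3587 + 0.4799i + 0.7836j + 0.1646k
-0.3587 + 0.4799i + 0.7836j + 0.1646k


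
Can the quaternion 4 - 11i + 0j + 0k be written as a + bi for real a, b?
Yes. The quaternion 4 - 11i has j- and k-coefficients y = z = 0, so it lies in the complex subalgebra spanned by 1 and i.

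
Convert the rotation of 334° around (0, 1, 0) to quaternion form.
-0.9744 + 0.225j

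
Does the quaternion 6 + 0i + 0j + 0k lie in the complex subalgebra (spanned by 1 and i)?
Yes. The quaternion 6 has j- and k-coefficients y = z = 0, so it lies in the complex subalgebra spanned by 1 and i.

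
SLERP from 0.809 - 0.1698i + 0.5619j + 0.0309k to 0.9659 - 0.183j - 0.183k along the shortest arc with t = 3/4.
0.9895 - 0.0474i + 0.0123j - 0.136k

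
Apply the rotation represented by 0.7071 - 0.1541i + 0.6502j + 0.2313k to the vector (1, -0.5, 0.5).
(0.735, -0.037, -0.979)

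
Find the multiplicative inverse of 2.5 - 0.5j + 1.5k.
0.2857 + 0.0571j - 0.1714k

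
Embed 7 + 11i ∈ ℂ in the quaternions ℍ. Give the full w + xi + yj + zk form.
7 + 11i + 0j + 0k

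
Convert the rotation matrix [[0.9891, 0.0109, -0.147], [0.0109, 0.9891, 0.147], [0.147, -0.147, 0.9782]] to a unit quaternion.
0.9945 - 0.0739i - 0.0739j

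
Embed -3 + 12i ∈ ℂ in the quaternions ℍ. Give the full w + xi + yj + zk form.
-3 + 12i + 0j + 0k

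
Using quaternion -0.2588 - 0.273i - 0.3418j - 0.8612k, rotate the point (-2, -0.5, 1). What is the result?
(2.211, -0.501, -0.334)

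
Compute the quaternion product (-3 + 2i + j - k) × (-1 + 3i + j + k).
-3 - 9i - 9j - 3k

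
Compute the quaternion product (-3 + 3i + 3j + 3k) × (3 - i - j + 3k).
-12 + 24i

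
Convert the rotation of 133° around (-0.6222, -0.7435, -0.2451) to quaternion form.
0.3987 - 0.5706i - 0.6818j - 0.2248k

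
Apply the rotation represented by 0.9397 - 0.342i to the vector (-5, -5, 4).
(-5, -1.259, 6.278)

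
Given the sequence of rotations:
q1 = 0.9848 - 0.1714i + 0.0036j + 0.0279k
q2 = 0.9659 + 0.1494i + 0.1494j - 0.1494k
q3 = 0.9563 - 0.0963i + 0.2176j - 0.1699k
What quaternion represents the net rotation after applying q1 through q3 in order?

q2 · q1 = 0.9805 - 0.0137i + 0.172j - 0.094k
q3 · q2 · q1 = 0.8829 - 0.0988i + 0.3711j - 0.2701k
0.8829 - 0.0988i + 0.3711j - 0.2701k


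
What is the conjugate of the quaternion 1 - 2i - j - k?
1 + 2i + j + k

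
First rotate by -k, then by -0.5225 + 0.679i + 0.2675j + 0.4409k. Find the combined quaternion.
0.4409 - 0.2675i + 0.679j + 0.5225k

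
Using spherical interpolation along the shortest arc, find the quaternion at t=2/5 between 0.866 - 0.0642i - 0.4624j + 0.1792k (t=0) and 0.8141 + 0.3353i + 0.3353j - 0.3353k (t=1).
0.9801 + 0.1154i - 0.1574j - 0.0366k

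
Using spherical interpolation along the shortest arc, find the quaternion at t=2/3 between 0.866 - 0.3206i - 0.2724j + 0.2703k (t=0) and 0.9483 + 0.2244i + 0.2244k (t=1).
0.9623 + 0.0419i - 0.0963j + 0.2508k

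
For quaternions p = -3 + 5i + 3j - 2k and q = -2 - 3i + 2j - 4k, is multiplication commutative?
No: pq = 7 - 9i + 14j + 35k ≠ 7 + 7i - 38j - 3k = qp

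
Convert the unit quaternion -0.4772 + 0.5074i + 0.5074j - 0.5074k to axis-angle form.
axis = (√3/3, √3/3, -√3/3), θ = 237°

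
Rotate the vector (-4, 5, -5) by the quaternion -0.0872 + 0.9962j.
(4.808, 5, 4.229)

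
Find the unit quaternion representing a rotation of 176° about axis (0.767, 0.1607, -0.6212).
0.0349 + 0.7665i + 0.1606j - 0.6208k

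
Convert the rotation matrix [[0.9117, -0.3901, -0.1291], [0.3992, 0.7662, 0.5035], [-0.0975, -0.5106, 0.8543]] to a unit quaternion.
0.9397 - 0.2698i - 0.0084j + 0.21k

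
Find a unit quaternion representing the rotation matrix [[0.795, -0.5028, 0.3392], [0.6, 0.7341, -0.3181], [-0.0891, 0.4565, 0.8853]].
0.9239 + 0.2096i + 0.1159j + 0.2984k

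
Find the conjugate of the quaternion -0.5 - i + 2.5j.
-0.5 + i - 2.5j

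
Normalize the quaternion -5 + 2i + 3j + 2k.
-0.7715 + 0.3086i + 0.4629j + 0.3086k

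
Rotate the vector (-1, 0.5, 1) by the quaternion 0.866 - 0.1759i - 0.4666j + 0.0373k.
(-1.333, 0.509, -0.462)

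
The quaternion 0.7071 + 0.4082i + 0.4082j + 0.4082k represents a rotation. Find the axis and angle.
axis = (√3/3, √3/3, √3/3), θ = π/2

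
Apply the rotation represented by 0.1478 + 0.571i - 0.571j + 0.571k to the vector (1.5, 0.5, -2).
(-1.833, 0.765, 1.598)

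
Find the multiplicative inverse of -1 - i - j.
-0.3333 + 0.3333i + 0.3333j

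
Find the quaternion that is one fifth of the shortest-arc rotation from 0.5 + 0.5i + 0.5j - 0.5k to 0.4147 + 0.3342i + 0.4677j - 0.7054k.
0.4859 + 0.4696i + 0.4966j - 0.5448k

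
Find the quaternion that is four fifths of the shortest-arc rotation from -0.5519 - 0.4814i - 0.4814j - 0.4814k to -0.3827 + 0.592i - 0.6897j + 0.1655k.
-0.503 + 0.4053i - 0.7632j + 0.0165k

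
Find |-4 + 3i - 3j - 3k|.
√43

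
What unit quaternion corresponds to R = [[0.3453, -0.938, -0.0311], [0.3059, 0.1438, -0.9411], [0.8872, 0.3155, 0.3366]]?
0.6756 + 0.465i - 0.3398j + 0.4603k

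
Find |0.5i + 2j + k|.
2.291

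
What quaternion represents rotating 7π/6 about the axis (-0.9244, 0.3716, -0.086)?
-0.2588 - 0.8929i + 0.3589j - 0.0831k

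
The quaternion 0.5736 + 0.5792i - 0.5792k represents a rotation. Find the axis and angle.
axis = (√2/2, 0, -√2/2), θ = 110°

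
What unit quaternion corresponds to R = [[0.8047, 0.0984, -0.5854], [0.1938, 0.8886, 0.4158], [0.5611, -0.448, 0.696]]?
0.9205 - 0.2346i - 0.3114j + 0.0259k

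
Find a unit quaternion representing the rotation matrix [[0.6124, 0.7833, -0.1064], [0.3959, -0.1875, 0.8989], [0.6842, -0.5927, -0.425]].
-0.5 + 0.7458i + 0.3953j + 0.1937k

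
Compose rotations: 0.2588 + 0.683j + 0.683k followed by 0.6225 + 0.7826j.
-0.3734 + 0.5345i + 0.6277j + 0.4252k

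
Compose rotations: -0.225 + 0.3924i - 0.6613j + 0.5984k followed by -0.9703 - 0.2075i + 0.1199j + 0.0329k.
0.3593 - 0.2406i + 0.7518j - 0.4979k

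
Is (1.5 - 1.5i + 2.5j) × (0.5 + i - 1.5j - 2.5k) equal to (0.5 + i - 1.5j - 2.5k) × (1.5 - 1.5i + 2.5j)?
No: pq = 6 - 5.5i - 4.75j - 4k ≠ 6 + 7i + 2.75j - 3.5k = qp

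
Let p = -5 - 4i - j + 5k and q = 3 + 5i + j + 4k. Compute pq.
-14 - 46i + 33j - 4k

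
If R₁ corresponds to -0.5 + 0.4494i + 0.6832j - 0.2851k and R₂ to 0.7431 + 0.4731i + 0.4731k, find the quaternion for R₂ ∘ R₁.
-0.4493 - 0.2258i + 0.8552j - 0.1252k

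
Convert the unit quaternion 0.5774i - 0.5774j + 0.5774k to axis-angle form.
axis = (√3/3, -√3/3, √3/3), θ = π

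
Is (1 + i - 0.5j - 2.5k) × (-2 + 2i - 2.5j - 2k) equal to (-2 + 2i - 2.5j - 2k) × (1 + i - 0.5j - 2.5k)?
No: pq = -10.25 - 5.25i - 4.5j + 1.5k ≠ -10.25 + 5.25i + 1.5j + 4.5k = qp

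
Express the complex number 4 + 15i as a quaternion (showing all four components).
4 + 15i + 0j + 0k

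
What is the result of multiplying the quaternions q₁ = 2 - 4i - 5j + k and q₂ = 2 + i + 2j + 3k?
15 - 23i + 7j + 5k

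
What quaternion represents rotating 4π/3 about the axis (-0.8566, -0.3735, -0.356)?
-0.5 - 0.7418i - 0.3235j - 0.3083k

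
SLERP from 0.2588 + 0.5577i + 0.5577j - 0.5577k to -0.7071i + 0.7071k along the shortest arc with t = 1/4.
0.2006 + 0.6217i + 0.4322j - 0.6217k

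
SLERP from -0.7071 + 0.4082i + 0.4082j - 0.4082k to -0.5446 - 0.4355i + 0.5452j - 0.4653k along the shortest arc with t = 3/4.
-0.6361 - 0.2312i + 0.5514j - 0.4877k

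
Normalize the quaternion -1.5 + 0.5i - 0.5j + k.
-0.7746 + 0.2582i - 0.2582j + 0.5164k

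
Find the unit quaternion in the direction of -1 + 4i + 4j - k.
-0.1715 + 0.686i + 0.686j - 0.1715k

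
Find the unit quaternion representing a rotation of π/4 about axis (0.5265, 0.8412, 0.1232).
0.9239 + 0.2015i + 0.3219j + 0.0471k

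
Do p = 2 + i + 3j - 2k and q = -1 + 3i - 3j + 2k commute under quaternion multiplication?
No: pq = 8 + 5i - 17j - 6k ≠ 8 + 5i - j + 18k = qp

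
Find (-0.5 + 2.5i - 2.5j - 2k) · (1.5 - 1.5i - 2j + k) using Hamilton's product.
-2i - 2.25j - 12.25k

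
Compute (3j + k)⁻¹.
-0.3j - 0.1k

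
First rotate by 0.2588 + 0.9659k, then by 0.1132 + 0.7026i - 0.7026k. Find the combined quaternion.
0.7079 + 0.1818i - 0.6786j - 0.0725k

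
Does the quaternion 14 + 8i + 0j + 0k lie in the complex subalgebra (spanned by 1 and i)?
Yes. The quaternion 14 + 8i has j- and k-coefficients y = z = 0, so it lies in the complex subalgebra spanned by 1 and i.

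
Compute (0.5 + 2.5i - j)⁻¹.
0.0667 - 0.3333i + 0.1333j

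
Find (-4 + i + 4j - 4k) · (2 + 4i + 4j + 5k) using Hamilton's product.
-8 + 22i - 29j - 40k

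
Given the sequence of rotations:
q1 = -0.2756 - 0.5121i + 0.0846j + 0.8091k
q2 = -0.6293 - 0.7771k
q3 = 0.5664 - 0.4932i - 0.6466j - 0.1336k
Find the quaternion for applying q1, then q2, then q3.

q2 · q1 = 0.8022 + 0.388i + 0.3447j - 0.295k
q3 · q2 · q1 = 0.8292 + 0.0609i - 0.5208j - 0.1934k
0.8292 + 0.0609i - 0.5208j - 0.1934k


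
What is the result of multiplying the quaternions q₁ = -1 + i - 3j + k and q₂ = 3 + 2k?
-5 - 3i - 11j + k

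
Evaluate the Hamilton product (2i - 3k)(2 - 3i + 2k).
12 + 4i + 5j - 6k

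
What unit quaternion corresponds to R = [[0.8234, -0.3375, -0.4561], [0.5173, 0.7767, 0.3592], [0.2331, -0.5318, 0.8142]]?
0.9239 - 0.2411i - 0.1865j + 0.2313k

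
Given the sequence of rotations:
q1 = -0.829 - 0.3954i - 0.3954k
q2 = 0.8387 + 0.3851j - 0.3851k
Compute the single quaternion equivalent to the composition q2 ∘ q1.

q2 · q1 = -0.8476 - 0.4839i - 0.167j + 0.1399k
-0.8476 - 0.4839i - 0.167j + 0.1399k


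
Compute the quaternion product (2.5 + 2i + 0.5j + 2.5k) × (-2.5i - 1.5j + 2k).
0.75 - 1.5i - 14j + 3.25k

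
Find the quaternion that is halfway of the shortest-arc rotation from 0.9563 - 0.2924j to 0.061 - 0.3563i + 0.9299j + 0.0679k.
0.5747 + 0.2287i - 0.7846j - 0.0436k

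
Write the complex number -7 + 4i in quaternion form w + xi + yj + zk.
-7 + 4i + 0j + 0k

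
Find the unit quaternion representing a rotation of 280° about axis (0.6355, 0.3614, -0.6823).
-0.766 + 0.4085i + 0.2323j - 0.4386k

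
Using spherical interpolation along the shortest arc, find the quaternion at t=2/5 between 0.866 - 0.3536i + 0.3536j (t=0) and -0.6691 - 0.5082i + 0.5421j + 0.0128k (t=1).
0.9997 + 0.0056i - 0.0236j - 0.0068k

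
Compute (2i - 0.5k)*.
-2i + 0.5k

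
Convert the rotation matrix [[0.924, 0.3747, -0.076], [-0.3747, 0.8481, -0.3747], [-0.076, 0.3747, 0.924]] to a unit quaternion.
0.9613 + 0.1949i - 0.1949k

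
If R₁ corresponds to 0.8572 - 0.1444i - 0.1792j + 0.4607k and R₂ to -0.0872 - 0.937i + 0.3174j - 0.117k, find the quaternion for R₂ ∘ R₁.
-0.0993 - 0.6653i + 0.7363j + 0.0733k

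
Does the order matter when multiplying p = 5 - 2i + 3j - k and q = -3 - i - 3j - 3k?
Yes: pq = -11 - 11i - 29j - 3k ≠ -11 + 13i - 19j - 21k = qp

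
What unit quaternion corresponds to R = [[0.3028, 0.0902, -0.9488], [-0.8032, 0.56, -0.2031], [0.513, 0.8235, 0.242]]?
0.7254 + 0.3538i - 0.5038j - 0.3079k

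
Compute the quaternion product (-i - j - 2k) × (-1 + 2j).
2 + 5i + j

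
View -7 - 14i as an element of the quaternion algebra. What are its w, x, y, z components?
-7 - 14i + 0j + 0k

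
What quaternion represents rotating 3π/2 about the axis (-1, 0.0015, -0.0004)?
-0.7071 - 0.7071i + 0.0011j - 0.0003k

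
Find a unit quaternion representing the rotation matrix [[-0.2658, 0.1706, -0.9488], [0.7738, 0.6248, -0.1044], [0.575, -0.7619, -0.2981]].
0.515 - 0.3192i - 0.7397j + 0.2928k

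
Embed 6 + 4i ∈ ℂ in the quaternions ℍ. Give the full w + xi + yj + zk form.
6 + 4i + 0j + 0k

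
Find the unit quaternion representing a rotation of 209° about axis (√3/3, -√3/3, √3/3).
-0.2504 + 0.559i - 0.559j + 0.559k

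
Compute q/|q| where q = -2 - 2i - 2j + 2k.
-0.5 - 0.5i - 0.5j + 0.5k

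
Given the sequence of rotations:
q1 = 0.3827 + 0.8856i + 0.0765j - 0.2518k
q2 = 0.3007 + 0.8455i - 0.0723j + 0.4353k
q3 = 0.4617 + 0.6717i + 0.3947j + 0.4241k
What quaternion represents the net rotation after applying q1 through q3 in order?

q2 · q1 = -0.5186 + 0.5748i + 0.5937j + 0.2196k
q3 · q2 · q1 = -0.953 - 0.2481i + 0.1657j + 0.0534k
-0.953 - 0.2481i + 0.1657j + 0.0534k


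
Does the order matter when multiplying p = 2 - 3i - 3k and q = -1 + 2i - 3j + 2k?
Yes: pq = 10 - 2i - 6j + 16k ≠ 10 + 16i - 6j - 2k = qp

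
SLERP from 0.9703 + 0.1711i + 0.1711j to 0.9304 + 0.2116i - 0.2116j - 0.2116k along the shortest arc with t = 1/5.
0.9777 + 0.1822i + 0.0948j - 0.0437k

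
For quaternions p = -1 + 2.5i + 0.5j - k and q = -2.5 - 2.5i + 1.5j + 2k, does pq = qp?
No: pq = 10 - 1.25i - 5.25j + 5.5k ≠ 10 - 6.25i - 0.25j - 4.5k = qp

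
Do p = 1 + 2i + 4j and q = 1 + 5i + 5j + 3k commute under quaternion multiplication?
No: pq = -29 + 19i + 3j - 7k ≠ -29 - 5i + 15j + 13k = qp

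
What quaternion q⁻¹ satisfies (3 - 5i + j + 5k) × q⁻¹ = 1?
0.05 + 0.0833i - 0.0167j - 0.0833k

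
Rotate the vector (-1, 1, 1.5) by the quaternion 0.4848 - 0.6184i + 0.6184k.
(-1.982, -0.23, 0.518)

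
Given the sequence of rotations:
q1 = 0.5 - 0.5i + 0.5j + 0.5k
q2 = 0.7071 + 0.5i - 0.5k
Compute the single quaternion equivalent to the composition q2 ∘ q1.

q2 · q1 = 0.8536 + 0.1464i + 0.3535j + 0.3535k
0.8536 + 0.1464i + 0.3535j + 0.3535k


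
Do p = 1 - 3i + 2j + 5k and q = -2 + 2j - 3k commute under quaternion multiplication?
No: pq = 9 - 10i - 11j - 19k ≠ 9 + 22i + 7j - 7k = qp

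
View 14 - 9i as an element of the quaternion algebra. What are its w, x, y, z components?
14 - 9i + 0j + 0k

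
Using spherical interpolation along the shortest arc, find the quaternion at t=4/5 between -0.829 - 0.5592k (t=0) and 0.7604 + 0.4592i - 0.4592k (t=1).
-0.8773 - 0.4028i + 0.2609k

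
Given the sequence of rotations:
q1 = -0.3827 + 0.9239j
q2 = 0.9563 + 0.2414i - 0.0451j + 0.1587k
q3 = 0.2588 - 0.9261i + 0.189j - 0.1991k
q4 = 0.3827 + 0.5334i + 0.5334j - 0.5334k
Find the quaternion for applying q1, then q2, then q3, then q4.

q2 · q1 = -0.3243 - 0.239i + 0.9008j + 0.1623k
q3 · q2 · q1 = -0.4432 + 0.4485i + 0.3697j - 0.6825k
q4 · q3 · q2 · q1 = -0.9701 - 0.2316i + 0.0299j - 0.0668k
-0.9701 - 0.2316i + 0.0299j - 0.0668k


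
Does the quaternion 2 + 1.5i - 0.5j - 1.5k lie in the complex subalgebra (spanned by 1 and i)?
No. The quaternion 2 + 1.5i - 0.5j - 1.5k has j-coefficient y = -0.5 and k-coefficient z = -1.5, not both zero, so it does not lie in the complex subalgebra spanned by 1 and i.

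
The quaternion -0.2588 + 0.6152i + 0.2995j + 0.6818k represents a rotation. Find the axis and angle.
axis = (0.6369, 0.3101, 0.7058), θ = 7π/6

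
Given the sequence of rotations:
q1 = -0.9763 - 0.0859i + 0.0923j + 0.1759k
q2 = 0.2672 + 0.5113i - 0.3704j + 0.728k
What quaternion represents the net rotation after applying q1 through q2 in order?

q2 · q1 = -0.3108 - 0.6545i + 0.2338j - 0.6484k
-0.3108 - 0.6545i + 0.2338j - 0.6484k


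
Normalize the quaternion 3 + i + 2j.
0.8018 + 0.2673i + 0.5345j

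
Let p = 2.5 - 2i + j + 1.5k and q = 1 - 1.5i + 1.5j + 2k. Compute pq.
-5 - 6i + 6.5j + 5k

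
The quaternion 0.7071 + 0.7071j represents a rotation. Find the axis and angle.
axis = (0, 1, 0), θ = π/2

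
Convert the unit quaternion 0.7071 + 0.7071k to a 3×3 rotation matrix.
[[0, -1, 0], [1, 0, 0], [0, 0, 1]]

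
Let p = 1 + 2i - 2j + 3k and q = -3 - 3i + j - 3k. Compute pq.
14 - 6i + 4j - 16k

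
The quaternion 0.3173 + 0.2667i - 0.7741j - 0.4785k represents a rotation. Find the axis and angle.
axis = (0.2812, -0.8163, -0.5046), θ = 143°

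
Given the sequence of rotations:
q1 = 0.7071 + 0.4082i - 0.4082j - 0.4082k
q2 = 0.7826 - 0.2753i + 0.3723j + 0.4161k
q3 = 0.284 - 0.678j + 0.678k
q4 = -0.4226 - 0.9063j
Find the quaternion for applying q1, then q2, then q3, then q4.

q2 · q1 = 0.9876 + 0.1427i + 0.0013j - 0.0648k
q3 · q2 · q1 = 0.3253 + 0.0836i - 0.5725j + 0.7479k
q4 · q3 · q2 · q1 = -0.6563 - 0.7132i - 0.0529j - 0.2403k
-0.6563 - 0.7132i - 0.0529j - 0.2403k


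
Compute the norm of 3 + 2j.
√13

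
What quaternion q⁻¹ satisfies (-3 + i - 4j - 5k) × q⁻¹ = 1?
-0.0588 - 0.0196i + 0.0784j + 0.098k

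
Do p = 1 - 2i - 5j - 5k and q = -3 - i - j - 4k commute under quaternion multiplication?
No: pq = -30 + 20i + 11j + 8k ≠ -30 - 10i + 17j + 14k = qp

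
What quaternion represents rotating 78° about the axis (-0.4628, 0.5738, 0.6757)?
0.7771 - 0.2912i + 0.3611j + 0.4252k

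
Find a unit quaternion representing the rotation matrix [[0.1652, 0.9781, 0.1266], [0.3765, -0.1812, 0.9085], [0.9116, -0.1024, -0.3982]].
-0.3827 + 0.6604i + 0.5128j + 0.393k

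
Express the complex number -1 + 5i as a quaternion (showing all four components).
-1 + 5i + 0j + 0k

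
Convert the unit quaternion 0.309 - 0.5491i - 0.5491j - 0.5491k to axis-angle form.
axis = (-√3/3, -√3/3, -√3/3), θ = 144°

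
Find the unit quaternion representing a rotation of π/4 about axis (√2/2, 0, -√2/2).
0.9239 + 0.2706i - 0.2706k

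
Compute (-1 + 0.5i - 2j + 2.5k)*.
-1 - 0.5i + 2j - 2.5k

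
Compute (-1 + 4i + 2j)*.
-1 - 4i - 2j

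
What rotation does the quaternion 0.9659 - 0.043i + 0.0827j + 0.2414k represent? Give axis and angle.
axis = (-0.1662, 0.3196, 0.9329), θ = π/6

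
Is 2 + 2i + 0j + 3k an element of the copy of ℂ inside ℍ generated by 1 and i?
No. The quaternion 2 + 2i + 3k has j-coefficient y = 0 and k-coefficient z = 3, not both zero, so it does not lie in the complex subalgebra spanned by 1 and i.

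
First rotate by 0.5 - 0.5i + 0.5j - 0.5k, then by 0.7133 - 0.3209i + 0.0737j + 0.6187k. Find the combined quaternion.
0.4687 - 0.8633i - 0.0763j - 0.1709k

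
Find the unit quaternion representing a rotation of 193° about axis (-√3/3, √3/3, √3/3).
-0.1132 - 0.5736i + 0.5736j + 0.5736k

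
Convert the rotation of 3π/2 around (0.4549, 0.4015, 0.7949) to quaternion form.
-0.7071 + 0.3217i + 0.2839j + 0.5621k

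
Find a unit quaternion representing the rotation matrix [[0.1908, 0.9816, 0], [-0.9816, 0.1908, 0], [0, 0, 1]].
0.7716 - 0.6361k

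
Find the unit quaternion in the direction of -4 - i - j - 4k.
-0.686 - 0.1715i - 0.1715j - 0.686k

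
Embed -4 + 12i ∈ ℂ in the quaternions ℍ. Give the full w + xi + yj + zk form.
-4 + 12i + 0j + 0k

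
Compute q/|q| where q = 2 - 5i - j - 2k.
0.343 - 0.8575i - 0.1715j - 0.343k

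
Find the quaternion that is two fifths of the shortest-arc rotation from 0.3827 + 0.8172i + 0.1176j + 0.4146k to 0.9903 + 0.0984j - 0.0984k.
0.765 + 0.5805i + 0.1325j + 0.2455k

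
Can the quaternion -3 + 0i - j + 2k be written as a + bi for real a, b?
No. The quaternion -3 - j + 2k has j-coefficient y = -1 and k-coefficient z = 2, not both zero, so it does not lie in the complex subalgebra spanned by 1 and i.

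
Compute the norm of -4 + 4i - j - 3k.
√42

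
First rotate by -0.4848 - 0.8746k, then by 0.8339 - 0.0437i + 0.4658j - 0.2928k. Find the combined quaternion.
-0.6604 - 0.3862i - 0.264j - 0.5874k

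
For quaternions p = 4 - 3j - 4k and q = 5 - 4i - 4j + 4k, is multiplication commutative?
No: pq = 24 - 44i - 15j - 16k ≠ 24 + 12i - 47j + 8k = qp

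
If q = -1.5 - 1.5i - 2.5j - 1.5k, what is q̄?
-1.5 + 1.5i + 2.5j + 1.5k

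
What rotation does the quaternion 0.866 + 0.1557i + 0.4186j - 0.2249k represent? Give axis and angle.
axis = (0.3114, 0.8371, -0.4498), θ = π/3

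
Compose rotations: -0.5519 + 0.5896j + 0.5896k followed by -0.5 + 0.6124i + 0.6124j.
-0.0851 + 0.0231i - 0.9939j + 0.0663k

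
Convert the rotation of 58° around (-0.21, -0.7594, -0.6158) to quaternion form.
0.8746 - 0.1018i - 0.3682j - 0.2985k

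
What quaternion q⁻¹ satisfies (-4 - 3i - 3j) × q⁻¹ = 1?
-0.1176 + 0.0882i + 0.0882j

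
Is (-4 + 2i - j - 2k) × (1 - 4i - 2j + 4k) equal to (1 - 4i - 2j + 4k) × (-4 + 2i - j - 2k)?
No: pq = 10 + 10i + 7j - 26k ≠ 10 + 26i + 7j - 10k = qp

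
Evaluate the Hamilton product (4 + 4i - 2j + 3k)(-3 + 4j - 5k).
11 - 14i + 42j - 13k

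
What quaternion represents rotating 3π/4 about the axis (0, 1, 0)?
0.3827 + 0.9239j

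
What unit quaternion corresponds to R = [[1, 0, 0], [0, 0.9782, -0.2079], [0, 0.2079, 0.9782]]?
0.9945 + 0.1045i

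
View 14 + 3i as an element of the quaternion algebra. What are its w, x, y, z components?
14 + 3i + 0j + 0k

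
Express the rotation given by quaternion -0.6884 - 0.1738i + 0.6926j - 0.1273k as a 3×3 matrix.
[[0.0082, -0.416, -0.9093], [-0.0655, 0.9072, -0.4156], [0.9978, 0.063, -0.0198]]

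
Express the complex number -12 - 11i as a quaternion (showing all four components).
-12 - 11i + 0j + 0k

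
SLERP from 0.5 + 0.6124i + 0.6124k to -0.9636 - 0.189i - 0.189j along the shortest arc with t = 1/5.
0.6448 + 0.561i + 0.0436j + 0.5174k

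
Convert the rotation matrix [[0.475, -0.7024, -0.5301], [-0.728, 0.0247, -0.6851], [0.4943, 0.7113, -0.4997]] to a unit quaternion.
0.5 + 0.6982i - 0.5122j - 0.0128k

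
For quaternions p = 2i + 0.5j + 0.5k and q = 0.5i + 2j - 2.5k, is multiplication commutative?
No: pq = -0.75 - 2.25i + 5.25j + 3.75k ≠ -0.75 + 2.25i - 5.25j - 3.75k = qp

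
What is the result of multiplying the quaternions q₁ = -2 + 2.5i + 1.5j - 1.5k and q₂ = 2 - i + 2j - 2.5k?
-8.25 + 6.25i + 6.75j + 8.5k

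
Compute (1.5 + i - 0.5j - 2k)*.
1.5 - i + 0.5j + 2k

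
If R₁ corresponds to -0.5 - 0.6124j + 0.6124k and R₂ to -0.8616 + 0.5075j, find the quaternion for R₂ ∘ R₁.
0.7416 + 0.3108i + 0.2739j - 0.5276k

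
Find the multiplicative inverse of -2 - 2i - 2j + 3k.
-0.0952 + 0.0952i + 0.0952j - 0.1429k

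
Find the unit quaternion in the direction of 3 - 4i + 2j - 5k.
0.4082 - 0.5443i + 0.2722j - 0.6804k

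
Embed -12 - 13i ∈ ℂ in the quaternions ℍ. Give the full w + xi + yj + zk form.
-12 - 13i + 0j + 0k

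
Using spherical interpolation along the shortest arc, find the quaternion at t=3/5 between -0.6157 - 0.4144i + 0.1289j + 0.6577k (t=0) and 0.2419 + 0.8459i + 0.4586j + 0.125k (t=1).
-0.4769 - 0.8049i - 0.2609j + 0.2379k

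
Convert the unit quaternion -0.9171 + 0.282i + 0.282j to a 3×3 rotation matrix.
[[0.841, 0.159, -0.5172], [0.159, 0.841, 0.5172], [0.5172, -0.5172, 0.6819]]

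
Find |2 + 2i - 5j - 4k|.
7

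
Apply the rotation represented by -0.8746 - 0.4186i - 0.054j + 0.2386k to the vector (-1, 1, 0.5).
(-0.47, 0.529, 1.323)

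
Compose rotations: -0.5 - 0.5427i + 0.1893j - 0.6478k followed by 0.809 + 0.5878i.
-0.0855 - 0.7329i + 0.5339j - 0.4128k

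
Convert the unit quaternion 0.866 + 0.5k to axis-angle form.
axis = (0, 0, 1), θ = π/3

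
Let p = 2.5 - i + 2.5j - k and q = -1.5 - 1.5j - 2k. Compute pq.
-2 - 5i - 9.5j - 2k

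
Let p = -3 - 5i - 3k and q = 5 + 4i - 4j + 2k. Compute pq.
11 - 49i + 10j - k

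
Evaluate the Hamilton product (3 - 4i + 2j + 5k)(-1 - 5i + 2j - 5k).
-2 - 31i - 41j - 18k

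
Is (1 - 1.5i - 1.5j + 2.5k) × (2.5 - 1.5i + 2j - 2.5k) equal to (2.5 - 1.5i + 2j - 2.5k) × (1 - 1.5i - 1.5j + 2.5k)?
No: pq = 9.5 - 6.5i - 9.25j - 1.5k ≠ 9.5 - 4i + 5.75j + 9k = qp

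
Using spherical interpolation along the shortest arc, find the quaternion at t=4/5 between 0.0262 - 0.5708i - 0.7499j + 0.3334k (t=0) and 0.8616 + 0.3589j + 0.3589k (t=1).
-0.787 - 0.1638i - 0.5462j - 0.2353k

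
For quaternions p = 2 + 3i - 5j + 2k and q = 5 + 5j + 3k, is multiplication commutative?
No: pq = 29 - 10i - 24j + 31k ≠ 29 + 40i - 6j + k = qp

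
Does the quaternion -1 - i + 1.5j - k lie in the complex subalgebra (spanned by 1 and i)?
No. The quaternion -1 - i + 1.5j - k has j-coefficient y = 1.5 and k-coefficient z = -1, not both zero, so it does not lie in the complex subalgebra spanned by 1 and i.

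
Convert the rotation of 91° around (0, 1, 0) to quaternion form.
0.7009 + 0.7133j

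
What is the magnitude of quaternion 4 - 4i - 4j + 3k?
√57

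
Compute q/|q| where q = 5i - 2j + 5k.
0.6804i - 0.2722j + 0.6804k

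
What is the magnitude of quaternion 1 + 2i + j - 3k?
√15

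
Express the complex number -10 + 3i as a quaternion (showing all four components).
-10 + 3i + 0j + 0k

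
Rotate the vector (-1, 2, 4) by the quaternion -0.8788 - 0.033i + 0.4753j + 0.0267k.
(-3.864, 1.941, 1.517)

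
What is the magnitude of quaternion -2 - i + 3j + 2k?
√18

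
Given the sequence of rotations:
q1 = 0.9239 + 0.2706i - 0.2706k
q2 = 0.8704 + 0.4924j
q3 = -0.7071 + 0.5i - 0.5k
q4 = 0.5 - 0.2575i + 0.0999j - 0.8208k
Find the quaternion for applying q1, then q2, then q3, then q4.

q2 · q1 = 0.8042 + 0.1023i + 0.4549j - 0.3688k
q3 · q2 · q1 = -0.8042 + 0.5572i - 0.1884j + 0.0861k
q4 · q3 · q2 · q1 = -0.1691 + 0.3396i - 0.6097j + 0.696k
-0.1691 + 0.3396i - 0.6097j + 0.696k


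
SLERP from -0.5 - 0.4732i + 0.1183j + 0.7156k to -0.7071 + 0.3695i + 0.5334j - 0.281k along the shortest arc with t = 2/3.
-0.8473 + 0.0839i + 0.5127j + 0.11k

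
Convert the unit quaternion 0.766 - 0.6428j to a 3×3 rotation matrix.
[[0.1736, 0, -0.9848], [0, 1, 0], [0.9848, 0, 0.1736]]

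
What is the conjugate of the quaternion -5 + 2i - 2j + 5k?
-5 - 2i + 2j - 5k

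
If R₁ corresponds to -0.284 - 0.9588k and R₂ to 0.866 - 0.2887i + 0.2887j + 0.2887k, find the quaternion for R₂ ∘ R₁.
0.0309 - 0.1948i - 0.3588j - 0.9123k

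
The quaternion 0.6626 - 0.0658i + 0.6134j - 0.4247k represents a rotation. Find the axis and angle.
axis = (-0.0879, 0.819, -0.567), θ = 97°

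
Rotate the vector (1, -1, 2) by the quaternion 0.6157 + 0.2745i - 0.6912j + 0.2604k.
(-0.807, -2.168, 0.804)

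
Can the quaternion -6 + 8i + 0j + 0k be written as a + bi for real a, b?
Yes. The quaternion -6 + 8i has j- and k-coefficients y = z = 0, so it lies in the complex subalgebra spanned by 1 and i.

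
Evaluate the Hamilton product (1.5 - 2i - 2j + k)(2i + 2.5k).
1.5 - 2i + 7j + 7.75k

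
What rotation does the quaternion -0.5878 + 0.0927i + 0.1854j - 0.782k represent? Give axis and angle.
axis = (0.1146, 0.2292, -0.9666), θ = 252°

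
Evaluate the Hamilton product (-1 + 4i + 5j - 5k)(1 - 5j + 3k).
39 - 6i - 2j - 28k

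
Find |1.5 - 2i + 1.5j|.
2.915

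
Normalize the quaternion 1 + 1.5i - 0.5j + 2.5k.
0.3203 + 0.4804i - 0.1601j + 0.8006k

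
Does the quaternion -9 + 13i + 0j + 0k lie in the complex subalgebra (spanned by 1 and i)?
Yes. The quaternion -9 + 13i has j- and k-coefficients y = z = 0, so it lies in the complex subalgebra spanned by 1 and i.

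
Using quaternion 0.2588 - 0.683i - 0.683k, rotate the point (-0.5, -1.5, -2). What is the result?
(-2.43, 0.769, -0.07)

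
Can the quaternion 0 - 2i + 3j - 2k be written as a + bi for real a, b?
No. The quaternion -2i + 3j - 2k has j-coefficient y = 3 and k-coefficient z = -2, not both zero, so it does not lie in the complex subalgebra spanned by 1 and i.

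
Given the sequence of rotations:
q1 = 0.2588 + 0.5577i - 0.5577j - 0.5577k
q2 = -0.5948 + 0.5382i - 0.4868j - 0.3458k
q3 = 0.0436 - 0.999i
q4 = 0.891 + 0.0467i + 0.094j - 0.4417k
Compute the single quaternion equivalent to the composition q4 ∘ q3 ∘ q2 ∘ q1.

q2 · q1 = -0.9184 - 0.1138i + 0.313j + 0.2136k
q3 · q2 · q1 = -0.1537 + 0.9125i + 0.227j - 0.3034k
q4 · q3 · q2 · q1 = -0.3349 + 0.8776i - 0.2011j - 0.2776k
-0.3349 + 0.8776i - 0.2011j - 0.2776k


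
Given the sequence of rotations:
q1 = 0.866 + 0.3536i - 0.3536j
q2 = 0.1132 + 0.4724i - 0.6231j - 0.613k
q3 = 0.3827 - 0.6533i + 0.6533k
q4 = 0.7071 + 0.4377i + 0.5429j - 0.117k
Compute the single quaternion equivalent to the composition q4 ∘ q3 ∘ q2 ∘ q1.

q2 · q1 = -0.2893 + 0.2324i - 0.7964j - 0.4776k
q3 · q2 · q1 = 0.3531 + 0.7982i - 0.465j + 0.1485k
q4 · q3 · q2 · q1 = 0.1701 + 0.7452i - 0.2955j - 0.5732k
0.1701 + 0.7452i - 0.2955j - 0.5732k


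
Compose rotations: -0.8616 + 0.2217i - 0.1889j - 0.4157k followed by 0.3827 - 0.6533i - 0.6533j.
-0.3083 + 0.9193i + 0.219j + 0.1092k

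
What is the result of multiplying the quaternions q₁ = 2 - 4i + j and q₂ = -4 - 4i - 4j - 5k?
-20 + 3i - 32j + 10k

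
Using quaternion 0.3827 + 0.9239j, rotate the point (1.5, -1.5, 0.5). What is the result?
(-0.707, -1.5, -1.414)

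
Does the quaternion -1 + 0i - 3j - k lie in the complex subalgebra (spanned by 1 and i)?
No. The quaternion -1 - 3j - k has j-coefficient y = -3 and k-coefficient z = -1, not both zero, so it does not lie in the complex subalgebra spanned by 1 and i.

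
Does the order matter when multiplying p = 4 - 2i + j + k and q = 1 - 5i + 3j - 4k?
Yes: pq = -5 - 29i - 16k ≠ -5 - 15i + 26j - 14k = qp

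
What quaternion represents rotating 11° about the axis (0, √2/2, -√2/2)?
0.9954 + 0.0678j - 0.0678k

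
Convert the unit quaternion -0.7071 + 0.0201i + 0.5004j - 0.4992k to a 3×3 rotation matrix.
[[0.0008, -0.6859, -0.7277], [0.7261, 0.5008, -0.4712], [0.6876, -0.528, 0.4984]]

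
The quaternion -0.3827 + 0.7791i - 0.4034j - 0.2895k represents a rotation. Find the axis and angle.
axis = (0.8433, -0.4366, -0.3134), θ = 5π/4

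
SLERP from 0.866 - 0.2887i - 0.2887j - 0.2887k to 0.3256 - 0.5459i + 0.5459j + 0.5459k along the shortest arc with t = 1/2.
0.7946 - 0.5566i + 0.1715j + 0.1715k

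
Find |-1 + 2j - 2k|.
3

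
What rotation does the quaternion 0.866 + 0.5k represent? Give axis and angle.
axis = (0, 0, 1), θ = π/3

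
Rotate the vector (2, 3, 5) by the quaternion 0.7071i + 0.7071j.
(3, 2, -5)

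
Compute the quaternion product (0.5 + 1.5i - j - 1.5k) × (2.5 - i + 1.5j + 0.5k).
5 + 5i - j - 2.25k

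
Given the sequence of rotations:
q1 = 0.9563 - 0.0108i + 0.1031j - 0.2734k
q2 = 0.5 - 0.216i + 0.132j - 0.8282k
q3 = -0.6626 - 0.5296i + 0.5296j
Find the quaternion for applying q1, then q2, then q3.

q2 · q1 = 0.2358 - 0.1627i + 0.1277j - 0.9496k
q3 · q2 · q1 = -0.31 - 0.52i - 0.4626j + 0.6477k
-0.31 - 0.52i - 0.4626j + 0.6477k


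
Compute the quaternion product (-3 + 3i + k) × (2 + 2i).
-12 + 2j + 2k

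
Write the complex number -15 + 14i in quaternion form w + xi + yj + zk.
-15 + 14i + 0j + 0k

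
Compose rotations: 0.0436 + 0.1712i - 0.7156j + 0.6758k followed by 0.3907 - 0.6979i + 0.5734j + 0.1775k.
0.4269 + 0.551i + 0.2474j + 0.673k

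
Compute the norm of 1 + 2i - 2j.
3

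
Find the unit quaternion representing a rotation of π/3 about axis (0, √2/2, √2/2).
0.866 + 0.3536j + 0.3536k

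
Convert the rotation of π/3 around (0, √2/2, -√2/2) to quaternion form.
0.866 + 0.3536j - 0.3536k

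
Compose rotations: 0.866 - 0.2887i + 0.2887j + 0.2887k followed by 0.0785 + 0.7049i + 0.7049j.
0.068 + 0.7913i + 0.4296j + 0.4297k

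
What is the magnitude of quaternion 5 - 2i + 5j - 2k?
√58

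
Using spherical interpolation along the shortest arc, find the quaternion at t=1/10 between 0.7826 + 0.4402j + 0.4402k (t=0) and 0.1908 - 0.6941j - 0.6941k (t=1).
0.7102 + 0.4978j + 0.4978k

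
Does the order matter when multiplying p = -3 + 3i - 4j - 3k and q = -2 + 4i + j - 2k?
Yes: pq = -8 - 7i - j + 31k ≠ -8 - 29i + 11j - 7k = qp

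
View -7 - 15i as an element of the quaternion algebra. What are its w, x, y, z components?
-7 - 15i + 0j + 0k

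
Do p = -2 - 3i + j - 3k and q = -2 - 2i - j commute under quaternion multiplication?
No: pq = -1 + 7i + 6j + 11k ≠ -1 + 13i - 6j + k = qp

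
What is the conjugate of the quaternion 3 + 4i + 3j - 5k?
3 - 4i - 3j + 5k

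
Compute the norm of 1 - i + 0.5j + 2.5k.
2.915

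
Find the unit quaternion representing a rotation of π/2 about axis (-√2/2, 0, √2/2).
0.7071 - 0.5i + 0.5k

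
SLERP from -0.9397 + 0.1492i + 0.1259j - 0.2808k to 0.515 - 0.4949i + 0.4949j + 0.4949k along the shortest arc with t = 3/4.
-0.6762 + 0.4362i - 0.3582j - 0.4735k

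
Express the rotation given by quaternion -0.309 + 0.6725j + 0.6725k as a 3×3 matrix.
[[-0.809, 0.4156, -0.4156], [-0.4156, 0.0955, 0.9045], [0.4156, 0.9045, 0.0955]]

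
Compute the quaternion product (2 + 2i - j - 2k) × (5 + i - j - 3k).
1 + 13i - 3j - 17k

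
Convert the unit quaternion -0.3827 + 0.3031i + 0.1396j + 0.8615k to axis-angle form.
axis = (0.3281, 0.1511, 0.9325), θ = 5π/4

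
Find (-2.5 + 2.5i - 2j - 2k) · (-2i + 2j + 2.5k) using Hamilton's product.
14 + 4i - 7.25j - 5.25k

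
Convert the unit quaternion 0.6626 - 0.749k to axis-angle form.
axis = (0, 0, -1), θ = 97°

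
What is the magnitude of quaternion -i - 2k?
√5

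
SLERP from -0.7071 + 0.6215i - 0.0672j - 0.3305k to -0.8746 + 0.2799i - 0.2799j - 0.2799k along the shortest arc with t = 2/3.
-0.8365 + 0.4034i - 0.2131j - 0.3035k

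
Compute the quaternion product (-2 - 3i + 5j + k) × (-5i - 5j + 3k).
7 + 30i + 14j + 34k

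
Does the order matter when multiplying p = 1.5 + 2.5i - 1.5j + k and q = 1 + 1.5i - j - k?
Yes: pq = -2.75 + 7.25i + j - 0.75k ≠ -2.75 + 2.25i - 7j - 0.25k = qp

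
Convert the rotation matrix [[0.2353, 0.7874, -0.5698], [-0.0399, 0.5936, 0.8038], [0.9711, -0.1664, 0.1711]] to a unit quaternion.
0.7071 - 0.343i - 0.5448j - 0.2925k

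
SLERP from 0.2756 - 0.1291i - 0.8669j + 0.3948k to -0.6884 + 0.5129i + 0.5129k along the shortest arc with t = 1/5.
0.4646 - 0.2746i - 0.8134j + 0.217k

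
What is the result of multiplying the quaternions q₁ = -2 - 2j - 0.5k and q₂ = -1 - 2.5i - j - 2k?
-1 + 8.5i + 5.25j - 0.5k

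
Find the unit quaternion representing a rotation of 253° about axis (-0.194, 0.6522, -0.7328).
-0.5948 - 0.1559i + 0.5243j - 0.5891k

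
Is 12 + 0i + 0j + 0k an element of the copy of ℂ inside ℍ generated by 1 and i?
Yes. The quaternion 12 has j- and k-coefficients y = z = 0, so it lies in the complex subalgebra spanned by 1 and i.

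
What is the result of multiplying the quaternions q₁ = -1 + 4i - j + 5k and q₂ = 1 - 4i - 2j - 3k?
28 + 21i - 7j - 4k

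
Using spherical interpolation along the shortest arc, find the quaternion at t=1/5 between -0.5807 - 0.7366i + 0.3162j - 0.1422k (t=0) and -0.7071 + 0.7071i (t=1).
-0.3327 - 0.8867i + 0.2927j - 0.1316k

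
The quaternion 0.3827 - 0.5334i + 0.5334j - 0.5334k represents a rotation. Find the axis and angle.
axis = (-√3/3, √3/3, -√3/3), θ = 3π/4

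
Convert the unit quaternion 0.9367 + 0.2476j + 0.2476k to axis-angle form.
axis = (0, √2/2, √2/2), θ = 41°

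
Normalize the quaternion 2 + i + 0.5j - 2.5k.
0.5898 + 0.2949i + 0.1474j - 0.7372k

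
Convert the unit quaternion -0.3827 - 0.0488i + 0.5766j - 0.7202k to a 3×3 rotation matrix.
[[-0.7023, -0.6075, -0.371], [0.495, -0.0421, -0.8679], [0.5116, -0.7932, 0.3303]]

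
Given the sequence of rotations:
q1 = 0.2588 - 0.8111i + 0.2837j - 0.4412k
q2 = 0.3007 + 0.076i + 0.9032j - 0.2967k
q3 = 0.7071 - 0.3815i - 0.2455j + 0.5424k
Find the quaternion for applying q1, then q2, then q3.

q2 · q1 = -0.2477 - 0.5385i + 0.5932j + 0.5447k
q3 · q2 · q1 = -0.5304 - 0.7418i + 0.396j - 0.1077k
-0.5304 - 0.7418i + 0.396j - 0.1077k


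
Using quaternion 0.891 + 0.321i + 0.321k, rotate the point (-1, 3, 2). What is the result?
(-2.098, 0.047, 3.098)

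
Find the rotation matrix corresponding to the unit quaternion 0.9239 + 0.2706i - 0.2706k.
[[0.8536, 0.5, -0.1464], [-0.5, 0.7071, -0.5], [-0.1464, 0.5, 0.8536]]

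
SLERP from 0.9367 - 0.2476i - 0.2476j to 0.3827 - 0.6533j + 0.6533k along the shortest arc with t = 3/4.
0.5889 - 0.0734i - 0.6047j + 0.5313k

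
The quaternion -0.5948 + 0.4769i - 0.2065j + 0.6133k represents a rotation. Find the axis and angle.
axis = (0.5933, -0.2569, 0.7629), θ = 253°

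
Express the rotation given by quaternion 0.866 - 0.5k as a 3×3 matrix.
[[0.5, 0.866, 0], [-0.866, 0.5, 0], [0, 0, 1]]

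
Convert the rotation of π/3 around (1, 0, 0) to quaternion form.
0.866 + 0.5i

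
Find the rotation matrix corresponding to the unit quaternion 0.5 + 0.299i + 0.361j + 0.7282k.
[[-0.3212, -0.5123, 0.7965], [0.9441, -0.2394, 0.2268], [0.0745, 0.8248, 0.5606]]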